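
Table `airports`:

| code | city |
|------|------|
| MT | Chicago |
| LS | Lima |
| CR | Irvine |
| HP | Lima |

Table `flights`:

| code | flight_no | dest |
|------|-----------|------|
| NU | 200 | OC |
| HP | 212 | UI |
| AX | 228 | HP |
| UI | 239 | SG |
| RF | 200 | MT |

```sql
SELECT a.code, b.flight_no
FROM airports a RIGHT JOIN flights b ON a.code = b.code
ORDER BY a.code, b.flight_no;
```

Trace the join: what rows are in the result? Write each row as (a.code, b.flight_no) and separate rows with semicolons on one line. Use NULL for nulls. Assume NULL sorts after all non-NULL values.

(HP, 212); (NULL, 200); (NULL, 200); (NULL, 228); (NULL, 239)

RIGHT JOIN keeps every row from `flights`; unmatched rows get NULL for `airports`'s columns.
Matching on a.code = b.code.
- a[0] code=MT → no match.
- a[1] code=LS → no match.
- a[2] code=CR → no match.
- a[3] code=HP → 1 match(es) in b → 1 row(s).
- 4 row(s) from b found no a partner → padded with NULL.
After projecting and ordering:
a.code | b.flight_no
HP | 212
NULL | 200
NULL | 200
NULL | 228
NULL | 239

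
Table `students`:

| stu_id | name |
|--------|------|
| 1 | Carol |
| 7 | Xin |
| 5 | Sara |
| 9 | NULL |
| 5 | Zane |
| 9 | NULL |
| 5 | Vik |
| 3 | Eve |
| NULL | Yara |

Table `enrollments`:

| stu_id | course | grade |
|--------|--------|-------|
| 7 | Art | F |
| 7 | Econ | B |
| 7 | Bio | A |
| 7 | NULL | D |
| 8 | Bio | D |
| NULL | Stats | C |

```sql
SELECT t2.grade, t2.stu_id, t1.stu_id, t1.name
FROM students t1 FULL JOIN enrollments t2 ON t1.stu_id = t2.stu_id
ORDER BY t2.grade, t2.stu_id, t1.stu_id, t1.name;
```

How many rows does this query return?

FULL OUTER JOIN keeps every row from both sides; unmatched rows get NULL for the other side's columns.
Matching on t1.stu_id = t2.stu_id. A NULL in a compared column never satisfies the condition.
Matched pairs: 4; unmatched t1 rows kept: 8; unmatched t2 rows kept: 2.
Total: 4 matched + 10 padded = 14 rows.

14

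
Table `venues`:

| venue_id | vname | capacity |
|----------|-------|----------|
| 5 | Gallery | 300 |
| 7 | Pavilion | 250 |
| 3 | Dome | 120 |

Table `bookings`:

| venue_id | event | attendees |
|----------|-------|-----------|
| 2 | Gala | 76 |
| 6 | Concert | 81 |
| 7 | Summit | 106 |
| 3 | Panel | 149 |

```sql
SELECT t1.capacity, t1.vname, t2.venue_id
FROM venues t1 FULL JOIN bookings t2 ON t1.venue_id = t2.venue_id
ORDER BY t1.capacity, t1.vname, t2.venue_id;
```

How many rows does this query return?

5

FULL OUTER JOIN keeps every row from both sides; unmatched rows get NULL for the other side's columns.
Matching on t1.venue_id = t2.venue_id.
Matched pairs: 2; unmatched t1 rows kept: 1; unmatched t2 rows kept: 2.
Total: 2 matched + 3 padded = 5 rows.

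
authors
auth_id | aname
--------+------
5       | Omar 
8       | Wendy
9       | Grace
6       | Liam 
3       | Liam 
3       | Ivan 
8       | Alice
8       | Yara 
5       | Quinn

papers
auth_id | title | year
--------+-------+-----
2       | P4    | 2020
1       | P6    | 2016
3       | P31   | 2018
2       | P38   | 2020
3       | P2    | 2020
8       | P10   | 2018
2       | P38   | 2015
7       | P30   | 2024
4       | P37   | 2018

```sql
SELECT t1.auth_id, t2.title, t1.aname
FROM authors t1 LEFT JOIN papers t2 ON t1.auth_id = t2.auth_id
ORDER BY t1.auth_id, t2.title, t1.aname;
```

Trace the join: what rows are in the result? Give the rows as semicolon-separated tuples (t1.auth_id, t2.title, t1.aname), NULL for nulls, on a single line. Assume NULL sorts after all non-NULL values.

(3, P2, Ivan); (3, P2, Liam); (3, P31, Ivan); (3, P31, Liam); (5, NULL, Omar); (5, NULL, Quinn); (6, NULL, Liam); (8, P10, Alice); (8, P10, Wendy); (8, P10, Yara); (9, NULL, Grace)

LEFT JOIN keeps every row from `authors`; unmatched rows get NULL for `papers`'s columns.
Matching on t1.auth_id = t2.auth_id.
- auth_id=5: no t2 row matches, row kept with t2 columns NULL.
- auth_id=8: 1 matching t2 row(s), so 1 row(s) emitted.
- auth_id=9: no t2 row matches, row kept with t2 columns NULL.
- auth_id=6: no t2 row matches, row kept with t2 columns NULL.
- auth_id=3: 2 matching t2 row(s), so 2 row(s) emitted.
- auth_id=3: 2 matching t2 row(s), so 2 row(s) emitted.
- auth_id=8: 1 matching t2 row(s), so 1 row(s) emitted.
- auth_id=8: 1 matching t2 row(s), so 1 row(s) emitted.
- auth_id=5: no t2 row matches, row kept with t2 columns NULL.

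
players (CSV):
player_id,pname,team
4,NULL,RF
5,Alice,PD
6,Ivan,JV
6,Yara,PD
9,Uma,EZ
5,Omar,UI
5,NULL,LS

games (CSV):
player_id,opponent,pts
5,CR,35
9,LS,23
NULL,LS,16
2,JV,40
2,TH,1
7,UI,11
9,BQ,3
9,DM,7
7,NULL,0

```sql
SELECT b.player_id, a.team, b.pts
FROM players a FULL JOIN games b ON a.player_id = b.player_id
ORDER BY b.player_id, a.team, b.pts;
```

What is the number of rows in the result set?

FULL OUTER JOIN keeps every row from both sides; unmatched rows get NULL for the other side's columns.
Matching on a.player_id = b.player_id. A NULL in a compared column never satisfies the condition.
- a[0] player_id=4 → no match; kept with NULLs on the b side.
- a[1] player_id=5 → 1 match(es) in b → 1 row(s).
- a[2] player_id=6 → no match; kept with NULLs on the b side.
- a[3] player_id=6 → no match; kept with NULLs on the b side.
- a[4] player_id=9 → 3 match(es) in b → 3 row(s).
- a[5] player_id=5 → 1 match(es) in b → 1 row(s).
- a[6] player_id=5 → 1 match(es) in b → 1 row(s).
- plus 5 unmatched b row(s), each kept with NULL a columns.
Total: 6 matched + 8 padded = 14 rows.

14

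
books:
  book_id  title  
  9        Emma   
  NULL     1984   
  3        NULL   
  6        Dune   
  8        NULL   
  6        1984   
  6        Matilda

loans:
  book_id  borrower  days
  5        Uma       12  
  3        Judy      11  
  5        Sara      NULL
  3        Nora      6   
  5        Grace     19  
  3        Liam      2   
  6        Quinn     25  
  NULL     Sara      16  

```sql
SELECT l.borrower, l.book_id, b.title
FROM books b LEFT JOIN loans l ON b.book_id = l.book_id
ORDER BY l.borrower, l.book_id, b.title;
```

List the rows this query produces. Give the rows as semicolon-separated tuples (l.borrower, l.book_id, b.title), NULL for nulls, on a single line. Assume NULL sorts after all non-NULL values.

LEFT JOIN keeps every row from `books`; unmatched rows get NULL for `loans`'s columns.
Matching on b.book_id = l.book_id. A NULL in a compared column never satisfies the condition.
- b row (book_id=9): no match → kept, l columns NULL.
- b row (book_id=NULL): no match → kept, l columns NULL.
- b row (book_id=3): matches 3 l row(s) → 3 output row(s).
- b row (book_id=6): matches 1 l row(s) → 1 output row(s).
- b row (book_id=8): no match → kept, l columns NULL.
- b row (book_id=6): matches 1 l row(s) → 1 output row(s).
- b row (book_id=6): matches 1 l row(s) → 1 output row(s).
After projecting and ordering:
l.borrower | l.book_id | b.title
Judy | 3 | NULL
Liam | 3 | NULL
Nora | 3 | NULL
Quinn | 6 | 1984
Quinn | 6 | Dune
Quinn | 6 | Matilda
NULL | NULL | 1984
NULL | NULL | Emma
NULL | NULL | NULL

(Judy, 3, NULL); (Liam, 3, NULL); (Nora, 3, NULL); (Quinn, 6, 1984); (Quinn, 6, Dune); (Quinn, 6, Matilda); (NULL, NULL, 1984); (NULL, NULL, Emma); (NULL, NULL, NULL)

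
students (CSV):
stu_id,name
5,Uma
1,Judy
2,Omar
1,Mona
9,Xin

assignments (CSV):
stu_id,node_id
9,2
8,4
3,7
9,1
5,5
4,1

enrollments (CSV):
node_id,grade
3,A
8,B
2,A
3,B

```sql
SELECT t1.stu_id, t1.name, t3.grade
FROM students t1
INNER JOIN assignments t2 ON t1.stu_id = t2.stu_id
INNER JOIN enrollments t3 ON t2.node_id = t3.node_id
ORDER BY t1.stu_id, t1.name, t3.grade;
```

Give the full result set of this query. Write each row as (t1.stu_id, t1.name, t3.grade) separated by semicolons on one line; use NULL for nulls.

(9, Xin, A)

Evaluate left to right. First `students t1 INNER JOIN assignments t2` on stu_id: 3 row(s).
Then INNER JOIN `enrollments t3` on node_id: keep only rows whose t2.node_id appears in t3.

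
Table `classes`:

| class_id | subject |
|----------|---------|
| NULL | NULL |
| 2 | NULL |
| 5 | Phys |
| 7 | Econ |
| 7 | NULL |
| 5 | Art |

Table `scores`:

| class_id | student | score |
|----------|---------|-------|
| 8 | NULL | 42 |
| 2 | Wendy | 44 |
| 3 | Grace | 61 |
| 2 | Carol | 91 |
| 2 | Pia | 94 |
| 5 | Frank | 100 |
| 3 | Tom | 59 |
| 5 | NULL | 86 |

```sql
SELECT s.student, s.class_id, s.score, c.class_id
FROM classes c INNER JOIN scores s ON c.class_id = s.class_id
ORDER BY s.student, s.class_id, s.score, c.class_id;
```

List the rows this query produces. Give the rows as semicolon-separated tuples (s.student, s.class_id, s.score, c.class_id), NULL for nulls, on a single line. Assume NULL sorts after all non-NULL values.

INNER JOIN keeps only pairs where the ON condition holds.
Matching on c.class_id = s.class_id. A NULL in a compared column never satisfies the condition.
- c row (class_id=NULL): no match → dropped.
- c row (class_id=2): matches 3 s row(s) → 3 output row(s).
- c row (class_id=5): matches 2 s row(s) → 2 output row(s).
- c row (class_id=7): no match → dropped.
- c row (class_id=7): no match → dropped.
- c row (class_id=5): matches 2 s row(s) → 2 output row(s).
After projecting and ordering:
s.student | s.class_id | s.score | c.class_id
Carol | 2 | 91 | 2
Frank | 5 | 100 | 5
Frank | 5 | 100 | 5
Pia | 2 | 94 | 2
Wendy | 2 | 44 | 2
NULL | 5 | 86 | 5
NULL | 5 | 86 | 5

(Carol, 2, 91, 2); (Frank, 5, 100, 5); (Frank, 5, 100, 5); (Pia, 2, 94, 2); (Wendy, 2, 44, 2); (NULL, 5, 86, 5); (NULL, 5, 86, 5)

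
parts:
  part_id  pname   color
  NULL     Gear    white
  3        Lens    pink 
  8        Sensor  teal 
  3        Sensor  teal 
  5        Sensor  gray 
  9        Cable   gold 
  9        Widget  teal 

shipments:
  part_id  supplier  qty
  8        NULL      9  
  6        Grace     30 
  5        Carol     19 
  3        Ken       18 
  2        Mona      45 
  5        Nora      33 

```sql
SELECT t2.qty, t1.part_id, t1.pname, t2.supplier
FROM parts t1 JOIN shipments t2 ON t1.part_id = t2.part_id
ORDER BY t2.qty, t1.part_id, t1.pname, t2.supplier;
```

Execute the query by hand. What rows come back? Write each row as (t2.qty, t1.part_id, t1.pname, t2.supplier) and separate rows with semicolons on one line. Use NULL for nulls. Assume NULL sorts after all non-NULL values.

(9, 8, Sensor, NULL); (18, 3, Lens, Ken); (18, 3, Sensor, Ken); (19, 5, Sensor, Carol); (33, 5, Sensor, Nora)

INNER JOIN keeps only pairs where the ON condition holds.
Matching on t1.part_id = t2.part_id. A NULL in a compared column never satisfies the condition.
- t1 (part_id=NULL) has no partner → excluded.
- t1 (part_id=3) pairs with 1 row(s) of t2.
- t1 (part_id=8) pairs with 1 row(s) of t2.
- t1 (part_id=3) pairs with 1 row(s) of t2.
- t1 (part_id=5) pairs with 2 row(s) of t2.
- t1 (part_id=9) has no partner → excluded.
- t1 (part_id=9) has no partner → excluded.
After projecting and ordering:
t2.qty | t1.part_id | t1.pname | t2.supplier
9 | 8 | Sensor | NULL
18 | 3 | Lens | Ken
18 | 3 | Sensor | Ken
19 | 5 | Sensor | Carol
33 | 5 | Sensor | Nora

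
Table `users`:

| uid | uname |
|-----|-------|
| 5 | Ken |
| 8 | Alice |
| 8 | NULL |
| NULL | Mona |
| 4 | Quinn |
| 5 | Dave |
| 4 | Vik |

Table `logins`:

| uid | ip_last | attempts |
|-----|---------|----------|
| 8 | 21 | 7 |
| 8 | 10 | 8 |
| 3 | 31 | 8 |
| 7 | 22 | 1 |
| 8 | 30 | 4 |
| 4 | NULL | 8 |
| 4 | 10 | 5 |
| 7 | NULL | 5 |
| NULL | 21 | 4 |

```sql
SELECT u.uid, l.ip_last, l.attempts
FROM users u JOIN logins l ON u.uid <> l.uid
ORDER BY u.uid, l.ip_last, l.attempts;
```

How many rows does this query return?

38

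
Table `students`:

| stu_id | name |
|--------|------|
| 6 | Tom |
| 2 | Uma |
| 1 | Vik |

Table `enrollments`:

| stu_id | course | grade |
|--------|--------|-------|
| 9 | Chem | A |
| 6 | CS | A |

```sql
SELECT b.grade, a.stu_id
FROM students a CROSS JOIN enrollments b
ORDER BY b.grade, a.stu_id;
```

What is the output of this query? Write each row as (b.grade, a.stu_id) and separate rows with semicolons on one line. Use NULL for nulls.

(A, 1); (A, 1); (A, 2); (A, 2); (A, 6); (A, 6)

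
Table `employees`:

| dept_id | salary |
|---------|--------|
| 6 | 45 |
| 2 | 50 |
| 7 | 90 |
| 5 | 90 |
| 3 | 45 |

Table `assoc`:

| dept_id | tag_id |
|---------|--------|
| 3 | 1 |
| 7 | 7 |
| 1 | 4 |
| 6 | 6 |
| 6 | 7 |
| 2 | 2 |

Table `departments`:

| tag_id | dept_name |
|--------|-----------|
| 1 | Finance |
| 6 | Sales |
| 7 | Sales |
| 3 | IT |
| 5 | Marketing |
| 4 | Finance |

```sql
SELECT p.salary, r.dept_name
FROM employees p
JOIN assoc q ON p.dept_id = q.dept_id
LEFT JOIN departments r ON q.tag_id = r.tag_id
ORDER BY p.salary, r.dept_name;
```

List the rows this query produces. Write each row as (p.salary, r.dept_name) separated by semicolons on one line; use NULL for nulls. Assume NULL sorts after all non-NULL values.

Step 1 — p INNER JOIN q on dept_id → 5 row(s).
Then LEFT JOIN `departments r` on tag_id: each of those 5 rows is kept; rows whose q.tag_id has no match in r get NULL for r's columns.

(45, Finance); (45, Sales); (45, Sales); (50, NULL); (90, Sales)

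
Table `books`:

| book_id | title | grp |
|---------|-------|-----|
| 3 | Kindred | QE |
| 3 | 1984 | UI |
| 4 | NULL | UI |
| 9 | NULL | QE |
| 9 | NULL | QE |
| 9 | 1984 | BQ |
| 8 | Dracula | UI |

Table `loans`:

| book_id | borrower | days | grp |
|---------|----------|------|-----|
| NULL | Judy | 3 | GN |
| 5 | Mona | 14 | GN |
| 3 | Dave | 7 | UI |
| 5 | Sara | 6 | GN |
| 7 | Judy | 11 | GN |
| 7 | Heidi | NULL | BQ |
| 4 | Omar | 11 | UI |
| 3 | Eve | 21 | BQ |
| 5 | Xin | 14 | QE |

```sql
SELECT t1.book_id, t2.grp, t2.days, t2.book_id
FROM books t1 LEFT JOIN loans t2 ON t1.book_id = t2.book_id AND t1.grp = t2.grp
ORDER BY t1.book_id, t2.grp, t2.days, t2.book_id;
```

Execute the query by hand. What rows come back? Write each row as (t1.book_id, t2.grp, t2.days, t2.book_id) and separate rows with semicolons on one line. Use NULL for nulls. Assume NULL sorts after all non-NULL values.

LEFT JOIN keeps every row from `books`; unmatched rows get NULL for `loans`'s columns.
Matching on t1.book_id = t2.book_id AND t1.grp = t2.grp. A NULL in a compared column never satisfies the condition.
- book_id=3, grp=QE: no t2 row matches, row kept with t2 columns NULL.
- book_id=3, grp=UI: 1 matching t2 row(s), so 1 row(s) emitted.
- book_id=4, grp=UI: 1 matching t2 row(s), so 1 row(s) emitted.
- book_id=9, grp=QE: no t2 row matches, row kept with t2 columns NULL.
- book_id=9, grp=QE: no t2 row matches, row kept with t2 columns NULL.
- book_id=9, grp=BQ: no t2 row matches, row kept with t2 columns NULL.
- book_id=8, grp=UI: no t2 row matches, row kept with t2 columns NULL.
After projecting and ordering:
t1.book_id | t2.grp | t2.days | t2.book_id
3 | UI | 7 | 3
3 | NULL | NULL | NULL
4 | UI | 11 | 4
8 | NULL | NULL | NULL
9 | NULL | NULL | NULL
9 | NULL | NULL | NULL
9 | NULL | NULL | NULL

(3, UI, 7, 3); (3, NULL, NULL, NULL); (4, UI, 11, 4); (8, NULL, NULL, NULL); (9, NULL, NULL, NULL); (9, NULL, NULL, NULL); (9, NULL, NULL, NULL)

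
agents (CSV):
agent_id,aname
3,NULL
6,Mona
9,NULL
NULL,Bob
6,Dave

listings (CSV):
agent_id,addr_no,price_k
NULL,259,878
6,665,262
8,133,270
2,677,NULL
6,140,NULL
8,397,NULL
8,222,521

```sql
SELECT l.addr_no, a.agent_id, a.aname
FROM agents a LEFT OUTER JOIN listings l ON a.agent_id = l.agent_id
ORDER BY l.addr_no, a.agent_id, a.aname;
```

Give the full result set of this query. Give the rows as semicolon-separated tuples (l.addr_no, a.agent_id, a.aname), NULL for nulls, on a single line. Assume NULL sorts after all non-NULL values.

LEFT JOIN keeps every row from `agents`; unmatched rows get NULL for `listings`'s columns.
Matching on a.agent_id = l.agent_id. A NULL in a compared column never satisfies the condition.
Matched pairs: 4; unmatched a rows kept: 3.

(140, 6, Dave); (140, 6, Mona); (665, 6, Dave); (665, 6, Mona); (NULL, 3, NULL); (NULL, 9, NULL); (NULL, NULL, Bob)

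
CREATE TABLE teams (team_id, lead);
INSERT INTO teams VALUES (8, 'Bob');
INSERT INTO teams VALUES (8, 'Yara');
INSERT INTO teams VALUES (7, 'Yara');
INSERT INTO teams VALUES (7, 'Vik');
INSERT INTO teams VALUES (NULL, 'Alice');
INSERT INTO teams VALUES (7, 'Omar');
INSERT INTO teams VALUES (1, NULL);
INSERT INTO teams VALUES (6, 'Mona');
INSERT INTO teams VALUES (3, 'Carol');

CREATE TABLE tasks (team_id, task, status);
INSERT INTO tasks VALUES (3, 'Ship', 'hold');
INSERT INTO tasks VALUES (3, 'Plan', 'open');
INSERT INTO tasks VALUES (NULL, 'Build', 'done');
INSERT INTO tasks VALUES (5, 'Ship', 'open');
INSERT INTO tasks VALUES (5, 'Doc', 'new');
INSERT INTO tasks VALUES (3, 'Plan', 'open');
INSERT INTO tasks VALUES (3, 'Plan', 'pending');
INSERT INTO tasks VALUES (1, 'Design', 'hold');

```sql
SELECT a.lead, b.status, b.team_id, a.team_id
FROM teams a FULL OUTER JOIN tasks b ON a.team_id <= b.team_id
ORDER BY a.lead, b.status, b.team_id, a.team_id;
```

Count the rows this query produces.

FULL OUTER JOIN keeps every row from both sides; unmatched rows get NULL for the other side's columns.
Matching on a.team_id <= b.team_id. A NULL in a compared column never satisfies the condition.
- a row (team_id=8): no match → kept, b columns NULL.
- a row (team_id=8): no match → kept, b columns NULL.
- a row (team_id=7): no match → kept, b columns NULL.
- a row (team_id=7): no match → kept, b columns NULL.
- a row (team_id=NULL): no match → kept, b columns NULL.
- a row (team_id=7): no match → kept, b columns NULL.
- a row (team_id=1): matches 7 b row(s) → 7 output row(s).
- a row (team_id=6): no match → kept, b columns NULL.
- a row (team_id=3): matches 6 b row(s) → 6 output row(s).
- 1 row(s) from b found no a partner → padded with NULL.
Total: 13 matched + 8 padded = 21 rows.

21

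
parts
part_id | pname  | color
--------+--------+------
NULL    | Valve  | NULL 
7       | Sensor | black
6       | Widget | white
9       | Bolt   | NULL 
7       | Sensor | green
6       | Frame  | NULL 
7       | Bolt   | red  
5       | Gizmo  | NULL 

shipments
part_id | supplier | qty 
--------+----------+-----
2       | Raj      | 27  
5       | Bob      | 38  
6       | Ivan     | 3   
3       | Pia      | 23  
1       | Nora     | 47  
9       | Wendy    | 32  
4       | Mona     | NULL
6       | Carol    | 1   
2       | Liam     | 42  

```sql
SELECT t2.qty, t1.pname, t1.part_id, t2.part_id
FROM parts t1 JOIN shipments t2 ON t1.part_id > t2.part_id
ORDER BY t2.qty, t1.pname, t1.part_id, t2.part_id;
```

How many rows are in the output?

49

INNER JOIN keeps only pairs where the ON condition holds.
Matching on t1.part_id > t2.part_id. A NULL in a compared column never satisfies the condition.
Matched pairs: 49.
Total: 49 rows.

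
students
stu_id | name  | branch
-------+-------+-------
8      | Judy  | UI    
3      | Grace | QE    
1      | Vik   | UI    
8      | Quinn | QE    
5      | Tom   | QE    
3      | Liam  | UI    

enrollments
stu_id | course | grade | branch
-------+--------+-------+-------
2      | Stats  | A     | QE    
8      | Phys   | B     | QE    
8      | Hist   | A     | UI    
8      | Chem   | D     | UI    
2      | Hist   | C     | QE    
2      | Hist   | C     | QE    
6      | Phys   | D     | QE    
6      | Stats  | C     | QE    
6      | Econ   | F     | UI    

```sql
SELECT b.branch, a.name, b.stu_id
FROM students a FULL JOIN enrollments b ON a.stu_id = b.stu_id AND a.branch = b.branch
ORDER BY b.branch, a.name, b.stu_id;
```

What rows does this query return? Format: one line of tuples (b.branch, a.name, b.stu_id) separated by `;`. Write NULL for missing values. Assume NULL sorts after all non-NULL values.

FULL OUTER JOIN keeps every row from both sides; unmatched rows get NULL for the other side's columns.
Matching on a.stu_id = b.stu_id AND a.branch = b.branch.
- stu_id=8, branch=UI: 2 matching b row(s), so 2 row(s) emitted.
- stu_id=3, branch=QE: no b row matches, row kept with b columns NULL.
- stu_id=1, branch=UI: no b row matches, row kept with b columns NULL.
- stu_id=8, branch=QE: 1 matching b row(s), so 1 row(s) emitted.
- stu_id=5, branch=QE: no b row matches, row kept with b columns NULL.
- stu_id=3, branch=UI: no b row matches, row kept with b columns NULL.
- plus 6 unmatched b row(s), each kept with NULL a columns.

(QE, Quinn, 8); (QE, NULL, 2); (QE, NULL, 2); (QE, NULL, 2); (QE, NULL, 6); (QE, NULL, 6); (UI, Judy, 8); (UI, Judy, 8); (UI, NULL, 6); (NULL, Grace, NULL); (NULL, Liam, NULL); (NULL, Tom, NULL); (NULL, Vik, NULL)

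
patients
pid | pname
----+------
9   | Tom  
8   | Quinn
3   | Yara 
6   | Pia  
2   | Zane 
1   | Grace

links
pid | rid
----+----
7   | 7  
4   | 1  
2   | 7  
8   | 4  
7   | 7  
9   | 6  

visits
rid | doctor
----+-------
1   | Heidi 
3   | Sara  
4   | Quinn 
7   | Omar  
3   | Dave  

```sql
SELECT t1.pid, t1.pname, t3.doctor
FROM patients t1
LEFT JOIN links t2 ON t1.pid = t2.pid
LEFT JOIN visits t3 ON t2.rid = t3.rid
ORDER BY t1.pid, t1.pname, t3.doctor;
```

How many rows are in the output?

6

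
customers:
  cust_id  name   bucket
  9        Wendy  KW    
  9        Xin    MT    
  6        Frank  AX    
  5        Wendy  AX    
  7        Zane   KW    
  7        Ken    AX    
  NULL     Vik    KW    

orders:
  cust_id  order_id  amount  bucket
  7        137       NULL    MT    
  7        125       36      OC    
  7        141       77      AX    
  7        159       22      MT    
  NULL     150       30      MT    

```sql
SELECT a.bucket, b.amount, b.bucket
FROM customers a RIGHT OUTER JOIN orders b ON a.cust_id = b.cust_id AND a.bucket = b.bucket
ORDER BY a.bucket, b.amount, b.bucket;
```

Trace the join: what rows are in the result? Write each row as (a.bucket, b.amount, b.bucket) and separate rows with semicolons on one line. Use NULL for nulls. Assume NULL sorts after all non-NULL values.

(AX, 77, AX); (NULL, 22, MT); (NULL, 30, MT); (NULL, 36, OC); (NULL, NULL, MT)

RIGHT JOIN keeps every row from `orders`; unmatched rows get NULL for `customers`'s columns.
Matching on a.cust_id = b.cust_id AND a.bucket = b.bucket. A NULL in a compared column never satisfies the condition.
- cust_id=9, bucket=KW: no matching b row.
- cust_id=9, bucket=MT: no matching b row.
- cust_id=6, bucket=AX: no matching b row.
- cust_id=5, bucket=AX: no matching b row.
- cust_id=7, bucket=KW: no matching b row.
- cust_id=7, bucket=AX: 1 matching b row(s), so 1 row(s) emitted.
- cust_id=NULL, bucket=KW: no matching b row.
- plus 4 unmatched b row(s), each kept with NULL a columns.
After projecting and ordering:
a.bucket | b.amount | b.bucket
AX | 77 | AX
NULL | 22 | MT
NULL | 30 | MT
NULL | 36 | OC
NULL | NULL | MT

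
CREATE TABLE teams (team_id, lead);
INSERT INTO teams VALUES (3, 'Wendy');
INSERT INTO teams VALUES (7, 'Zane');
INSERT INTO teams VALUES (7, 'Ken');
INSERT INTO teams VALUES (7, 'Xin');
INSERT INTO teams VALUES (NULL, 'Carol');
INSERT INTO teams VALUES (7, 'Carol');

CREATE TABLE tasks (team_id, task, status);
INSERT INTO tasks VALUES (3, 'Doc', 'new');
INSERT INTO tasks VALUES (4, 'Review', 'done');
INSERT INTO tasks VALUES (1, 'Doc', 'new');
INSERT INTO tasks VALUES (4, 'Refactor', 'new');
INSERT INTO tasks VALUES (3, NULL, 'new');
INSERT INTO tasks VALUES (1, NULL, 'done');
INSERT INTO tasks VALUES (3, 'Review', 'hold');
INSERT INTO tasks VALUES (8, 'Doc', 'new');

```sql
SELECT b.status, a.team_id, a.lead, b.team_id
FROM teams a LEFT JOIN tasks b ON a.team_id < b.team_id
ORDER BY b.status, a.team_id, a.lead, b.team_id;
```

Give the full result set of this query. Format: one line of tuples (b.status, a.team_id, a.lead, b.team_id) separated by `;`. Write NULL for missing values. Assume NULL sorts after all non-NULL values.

(done, 3, Wendy, 4); (new, 3, Wendy, 4); (new, 3, Wendy, 8); (new, 7, Carol, 8); (new, 7, Ken, 8); (new, 7, Xin, 8); (new, 7, Zane, 8); (NULL, NULL, Carol, NULL)

LEFT JOIN keeps every row from `teams`; unmatched rows get NULL for `tasks`'s columns.
Matching on a.team_id < b.team_id. A NULL in a compared column never satisfies the condition.
- team_id=3: 3 matching b row(s), so 3 row(s) emitted.
- team_id=7: 1 matching b row(s), so 1 row(s) emitted.
- team_id=7: 1 matching b row(s), so 1 row(s) emitted.
- team_id=7: 1 matching b row(s), so 1 row(s) emitted.
- team_id=NULL: no b row matches, row kept with b columns NULL.
- team_id=7: 1 matching b row(s), so 1 row(s) emitted.
After projecting and ordering:
b.status | a.team_id | a.lead | b.team_id
done | 3 | Wendy | 4
new | 3 | Wendy | 4
new | 3 | Wendy | 8
new | 7 | Carol | 8
new | 7 | Ken | 8
new | 7 | Xin | 8
new | 7 | Zane | 8
NULL | NULL | Carol | NULL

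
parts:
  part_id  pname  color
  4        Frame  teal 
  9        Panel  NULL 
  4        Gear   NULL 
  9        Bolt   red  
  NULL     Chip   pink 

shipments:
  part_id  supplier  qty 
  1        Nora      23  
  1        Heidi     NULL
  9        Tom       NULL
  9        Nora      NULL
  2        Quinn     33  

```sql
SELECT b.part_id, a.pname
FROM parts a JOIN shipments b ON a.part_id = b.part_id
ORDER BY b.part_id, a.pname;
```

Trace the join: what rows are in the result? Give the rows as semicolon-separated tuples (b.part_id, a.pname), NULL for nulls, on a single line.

(9, Bolt); (9, Bolt); (9, Panel); (9, Panel)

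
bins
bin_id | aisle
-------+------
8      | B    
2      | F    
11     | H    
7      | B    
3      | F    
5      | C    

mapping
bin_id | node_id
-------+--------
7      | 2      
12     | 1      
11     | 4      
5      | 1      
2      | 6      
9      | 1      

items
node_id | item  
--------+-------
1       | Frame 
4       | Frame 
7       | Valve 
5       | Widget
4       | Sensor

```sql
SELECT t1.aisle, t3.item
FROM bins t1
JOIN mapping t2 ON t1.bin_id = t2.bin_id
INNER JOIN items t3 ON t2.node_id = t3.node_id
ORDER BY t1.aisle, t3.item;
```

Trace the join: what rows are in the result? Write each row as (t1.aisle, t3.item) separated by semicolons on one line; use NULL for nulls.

(C, Frame); (H, Frame); (H, Sensor)

Evaluate left to right. First `bins t1 INNER JOIN mapping t2` on bin_id: 4 row(s).
Then INNER JOIN `items t3` on node_id: keep only rows whose t2.node_id appears in t3.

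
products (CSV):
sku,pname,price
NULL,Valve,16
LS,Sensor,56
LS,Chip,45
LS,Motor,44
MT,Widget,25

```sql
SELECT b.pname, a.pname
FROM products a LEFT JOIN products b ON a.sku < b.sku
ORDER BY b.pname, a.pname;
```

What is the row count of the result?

LEFT JOIN keeps every row from `products a`; unmatched rows get NULL for `products b`'s columns.
Matching on a.sku < b.sku. A NULL in a compared column never satisfies the condition.
Matched pairs: 3; unmatched a rows kept: 2.
Total: 3 matched + 2 padded = 5 rows.

5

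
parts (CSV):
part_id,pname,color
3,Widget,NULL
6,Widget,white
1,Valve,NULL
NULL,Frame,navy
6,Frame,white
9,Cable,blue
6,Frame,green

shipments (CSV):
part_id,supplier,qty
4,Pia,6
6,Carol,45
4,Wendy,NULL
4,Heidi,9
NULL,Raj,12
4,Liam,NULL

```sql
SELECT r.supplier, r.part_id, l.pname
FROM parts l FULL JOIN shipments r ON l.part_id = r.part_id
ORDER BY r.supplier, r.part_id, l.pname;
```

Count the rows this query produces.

12

FULL OUTER JOIN keeps every row from both sides; unmatched rows get NULL for the other side's columns.
Matching on l.part_id = r.part_id. A NULL in a compared column never satisfies the condition.
- part_id=3: no r row matches, row kept with r columns NULL.
- part_id=6: 1 matching r row(s), so 1 row(s) emitted.
- part_id=1: no r row matches, row kept with r columns NULL.
- part_id=NULL: no r row matches, row kept with r columns NULL.
- part_id=6: 1 matching r row(s), so 1 row(s) emitted.
- part_id=9: no r row matches, row kept with r columns NULL.
- part_id=6: 1 matching r row(s), so 1 row(s) emitted.
- 5 row(s) from r found no l partner → padded with NULL.
Total: 3 matched + 9 padded = 12 rows.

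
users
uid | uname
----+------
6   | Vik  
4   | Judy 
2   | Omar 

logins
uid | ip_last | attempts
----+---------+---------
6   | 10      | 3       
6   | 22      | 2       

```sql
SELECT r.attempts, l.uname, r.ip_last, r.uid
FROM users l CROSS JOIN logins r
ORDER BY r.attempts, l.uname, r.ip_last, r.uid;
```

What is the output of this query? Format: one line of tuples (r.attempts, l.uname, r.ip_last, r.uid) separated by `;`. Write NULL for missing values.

(2, Judy, 22, 6); (2, Omar, 22, 6); (2, Vik, 22, 6); (3, Judy, 10, 6); (3, Omar, 10, 6); (3, Vik, 10, 6)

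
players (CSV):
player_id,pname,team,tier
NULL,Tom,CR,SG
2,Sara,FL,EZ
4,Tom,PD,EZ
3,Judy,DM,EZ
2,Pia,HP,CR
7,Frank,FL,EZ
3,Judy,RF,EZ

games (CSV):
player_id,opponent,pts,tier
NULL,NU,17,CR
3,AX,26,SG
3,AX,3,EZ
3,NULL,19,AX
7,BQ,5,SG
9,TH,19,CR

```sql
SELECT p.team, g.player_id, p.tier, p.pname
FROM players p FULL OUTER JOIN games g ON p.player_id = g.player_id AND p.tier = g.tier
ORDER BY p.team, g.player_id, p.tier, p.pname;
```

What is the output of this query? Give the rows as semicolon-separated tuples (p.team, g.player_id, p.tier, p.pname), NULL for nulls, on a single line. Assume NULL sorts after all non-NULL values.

FULL OUTER JOIN keeps every row from both sides; unmatched rows get NULL for the other side's columns.
Matching on p.player_id = g.player_id AND p.tier = g.tier. A NULL in a compared column never satisfies the condition.
Matched pairs: 2; unmatched p rows kept: 5; unmatched g rows kept: 5.

(CR, NULL, SG, Tom); (DM, 3, EZ, Judy); (FL, NULL, EZ, Frank); (FL, NULL, EZ, Sara); (HP, NULL, CR, Pia); (PD, NULL, EZ, Tom); (RF, 3, EZ, Judy); (NULL, 3, NULL, NULL); (NULL, 3, NULL, NULL); (NULL, 7, NULL, NULL); (NULL, 9, NULL, NULL); (NULL, NULL, NULL, NULL)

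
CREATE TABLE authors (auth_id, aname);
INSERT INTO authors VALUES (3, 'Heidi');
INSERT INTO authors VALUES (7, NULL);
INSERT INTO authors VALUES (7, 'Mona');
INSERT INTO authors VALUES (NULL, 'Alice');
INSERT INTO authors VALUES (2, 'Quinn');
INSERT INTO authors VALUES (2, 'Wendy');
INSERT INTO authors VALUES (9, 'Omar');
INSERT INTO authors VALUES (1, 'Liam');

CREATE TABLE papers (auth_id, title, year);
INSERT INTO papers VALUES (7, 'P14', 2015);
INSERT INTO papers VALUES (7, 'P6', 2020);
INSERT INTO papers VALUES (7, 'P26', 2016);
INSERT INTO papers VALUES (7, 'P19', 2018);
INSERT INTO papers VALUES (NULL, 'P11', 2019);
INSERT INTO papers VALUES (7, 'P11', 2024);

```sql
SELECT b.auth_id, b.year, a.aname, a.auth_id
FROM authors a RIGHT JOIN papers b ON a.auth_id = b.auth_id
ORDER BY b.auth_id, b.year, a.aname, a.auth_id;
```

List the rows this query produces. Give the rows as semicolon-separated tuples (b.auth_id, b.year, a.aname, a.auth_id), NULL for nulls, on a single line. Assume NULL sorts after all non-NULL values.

RIGHT JOIN keeps every row from `papers`; unmatched rows get NULL for `authors`'s columns.
Matching on a.auth_id = b.auth_id. A NULL in a compared column never satisfies the condition.
Matched pairs: 10; unmatched b rows kept: 1.

(7, 2015, Mona, 7); (7, 2015, NULL, 7); (7, 2016, Mona, 7); (7, 2016, NULL, 7); (7, 2018, Mona, 7); (7, 2018, NULL, 7); (7, 2020, Mona, 7); (7, 2020, NULL, 7); (7, 2024, Mona, 7); (7, 2024, NULL, 7); (NULL, 2019, NULL, NULL)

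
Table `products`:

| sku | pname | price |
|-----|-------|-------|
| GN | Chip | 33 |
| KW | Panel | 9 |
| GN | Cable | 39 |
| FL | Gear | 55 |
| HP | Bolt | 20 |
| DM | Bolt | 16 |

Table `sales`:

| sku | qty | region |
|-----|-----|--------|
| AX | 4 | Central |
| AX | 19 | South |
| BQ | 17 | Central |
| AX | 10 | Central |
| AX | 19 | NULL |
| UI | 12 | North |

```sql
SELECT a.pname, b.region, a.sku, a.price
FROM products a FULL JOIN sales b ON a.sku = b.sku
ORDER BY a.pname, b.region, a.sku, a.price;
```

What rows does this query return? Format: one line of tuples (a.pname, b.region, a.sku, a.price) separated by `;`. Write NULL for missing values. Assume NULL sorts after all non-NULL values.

(Bolt, NULL, DM, 16); (Bolt, NULL, HP, 20); (Cable, NULL, GN, 39); (Chip, NULL, GN, 33); (Gear, NULL, FL, 55); (Panel, NULL, KW, 9); (NULL, Central, NULL, NULL); (NULL, Central, NULL, NULL); (NULL, Central, NULL, NULL); (NULL, North, NULL, NULL); (NULL, South, NULL, NULL); (NULL, NULL, NULL, NULL)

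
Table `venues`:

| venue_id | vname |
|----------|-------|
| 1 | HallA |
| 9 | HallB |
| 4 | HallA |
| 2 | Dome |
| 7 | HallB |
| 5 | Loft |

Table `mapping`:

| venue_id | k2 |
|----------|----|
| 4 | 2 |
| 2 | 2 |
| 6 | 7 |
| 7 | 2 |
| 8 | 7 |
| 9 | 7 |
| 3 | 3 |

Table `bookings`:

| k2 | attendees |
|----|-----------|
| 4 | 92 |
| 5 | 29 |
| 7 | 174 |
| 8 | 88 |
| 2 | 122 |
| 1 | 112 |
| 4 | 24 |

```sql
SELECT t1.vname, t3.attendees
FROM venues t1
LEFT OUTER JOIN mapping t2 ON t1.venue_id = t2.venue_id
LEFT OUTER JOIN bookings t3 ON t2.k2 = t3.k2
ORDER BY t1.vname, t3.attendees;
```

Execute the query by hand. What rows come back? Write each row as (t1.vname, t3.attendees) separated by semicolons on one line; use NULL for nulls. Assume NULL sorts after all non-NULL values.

(Dome, 122); (HallA, 122); (HallA, NULL); (HallB, 122); (HallB, 174); (Loft, NULL)

Evaluate left to right. First `venues t1 LEFT JOIN mapping t2` on venue_id: 6 row(s).
Then LEFT JOIN `bookings t3` on k2: each of those 6 rows is kept; rows whose t2.k2 has no match in t3 get NULL for t3's columns.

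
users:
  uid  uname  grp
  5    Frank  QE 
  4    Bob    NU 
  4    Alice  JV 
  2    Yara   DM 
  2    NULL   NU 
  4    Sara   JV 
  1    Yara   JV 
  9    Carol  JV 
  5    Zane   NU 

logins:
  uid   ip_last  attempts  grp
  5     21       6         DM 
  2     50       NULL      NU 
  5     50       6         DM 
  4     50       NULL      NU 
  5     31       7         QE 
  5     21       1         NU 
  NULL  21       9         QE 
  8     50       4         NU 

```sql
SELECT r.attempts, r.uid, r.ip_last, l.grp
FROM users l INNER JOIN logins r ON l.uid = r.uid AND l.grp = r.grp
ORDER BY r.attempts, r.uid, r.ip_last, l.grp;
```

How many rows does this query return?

4

INNER JOIN keeps only pairs where the ON condition holds.
Matching on l.uid = r.uid AND l.grp = r.grp. A NULL in a compared column never satisfies the condition.
Matched pairs: 4.
Total: 4 rows.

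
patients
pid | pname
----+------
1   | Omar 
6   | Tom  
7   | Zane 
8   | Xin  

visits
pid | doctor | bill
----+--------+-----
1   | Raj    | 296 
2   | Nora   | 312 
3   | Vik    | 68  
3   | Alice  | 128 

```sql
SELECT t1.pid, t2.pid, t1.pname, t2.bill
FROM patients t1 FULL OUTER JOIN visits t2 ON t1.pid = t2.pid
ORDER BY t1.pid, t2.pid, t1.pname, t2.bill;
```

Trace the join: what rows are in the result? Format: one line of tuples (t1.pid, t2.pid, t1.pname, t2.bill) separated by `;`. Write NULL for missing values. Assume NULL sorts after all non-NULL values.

(1, 1, Omar, 296); (6, NULL, Tom, NULL); (7, NULL, Zane, NULL); (8, NULL, Xin, NULL); (NULL, 2, NULL, 312); (NULL, 3, NULL, 68); (NULL, 3, NULL, 128)

FULL OUTER JOIN keeps every row from both sides; unmatched rows get NULL for the other side's columns.
Matching on t1.pid = t2.pid.
- t1 (pid=1) pairs with 1 row(s) of t2.
- t1 (pid=6) has no partner → padded with NULL.
- t1 (pid=7) has no partner → padded with NULL.
- t1 (pid=8) has no partner → padded with NULL.
- plus 3 unmatched t2 row(s), each kept with NULL t1 columns.
After projecting and ordering:
t1.pid | t2.pid | t1.pname | t2.bill
1 | 1 | Omar | 296
6 | NULL | Tom | NULL
7 | NULL | Zane | NULL
8 | NULL | Xin | NULL
NULL | 2 | NULL | 312
NULL | 3 | NULL | 68
NULL | 3 | NULL | 128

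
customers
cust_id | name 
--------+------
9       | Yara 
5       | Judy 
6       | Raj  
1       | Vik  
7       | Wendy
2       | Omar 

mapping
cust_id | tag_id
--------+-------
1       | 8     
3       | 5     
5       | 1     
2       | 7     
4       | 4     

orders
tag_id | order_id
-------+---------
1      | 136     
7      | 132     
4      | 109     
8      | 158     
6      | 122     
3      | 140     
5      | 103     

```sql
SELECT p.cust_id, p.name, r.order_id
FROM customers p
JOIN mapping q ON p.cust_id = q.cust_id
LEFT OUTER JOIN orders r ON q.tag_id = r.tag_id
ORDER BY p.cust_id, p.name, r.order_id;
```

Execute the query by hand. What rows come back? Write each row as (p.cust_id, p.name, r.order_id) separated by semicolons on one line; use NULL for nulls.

(1, Vik, 158); (2, Omar, 132); (5, Judy, 136)

Evaluate left to right. First `customers p INNER JOIN mapping q` on cust_id: 3 row(s).
Then LEFT JOIN `orders r` on tag_id: each of those 3 rows is kept; rows whose q.tag_id has no match in r get NULL for r's columns.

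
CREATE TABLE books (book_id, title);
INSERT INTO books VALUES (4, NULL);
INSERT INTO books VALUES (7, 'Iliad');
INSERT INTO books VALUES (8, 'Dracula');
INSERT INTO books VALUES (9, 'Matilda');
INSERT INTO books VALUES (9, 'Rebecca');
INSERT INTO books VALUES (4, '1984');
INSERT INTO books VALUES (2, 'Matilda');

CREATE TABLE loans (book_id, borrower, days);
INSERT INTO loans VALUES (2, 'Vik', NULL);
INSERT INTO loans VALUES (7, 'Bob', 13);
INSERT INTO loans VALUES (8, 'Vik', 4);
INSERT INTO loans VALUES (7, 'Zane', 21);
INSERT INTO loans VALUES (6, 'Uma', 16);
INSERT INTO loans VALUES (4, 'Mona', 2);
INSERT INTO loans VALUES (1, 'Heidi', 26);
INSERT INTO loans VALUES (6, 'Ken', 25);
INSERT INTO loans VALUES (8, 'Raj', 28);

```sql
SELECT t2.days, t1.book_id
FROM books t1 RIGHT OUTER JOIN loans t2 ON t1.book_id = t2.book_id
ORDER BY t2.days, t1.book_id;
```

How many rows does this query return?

10

RIGHT JOIN keeps every row from `loans`; unmatched rows get NULL for `books`'s columns.
Matching on t1.book_id = t2.book_id.
Matched pairs: 7; unmatched t2 rows kept: 3.
Total: 7 matched + 3 padded = 10 rows.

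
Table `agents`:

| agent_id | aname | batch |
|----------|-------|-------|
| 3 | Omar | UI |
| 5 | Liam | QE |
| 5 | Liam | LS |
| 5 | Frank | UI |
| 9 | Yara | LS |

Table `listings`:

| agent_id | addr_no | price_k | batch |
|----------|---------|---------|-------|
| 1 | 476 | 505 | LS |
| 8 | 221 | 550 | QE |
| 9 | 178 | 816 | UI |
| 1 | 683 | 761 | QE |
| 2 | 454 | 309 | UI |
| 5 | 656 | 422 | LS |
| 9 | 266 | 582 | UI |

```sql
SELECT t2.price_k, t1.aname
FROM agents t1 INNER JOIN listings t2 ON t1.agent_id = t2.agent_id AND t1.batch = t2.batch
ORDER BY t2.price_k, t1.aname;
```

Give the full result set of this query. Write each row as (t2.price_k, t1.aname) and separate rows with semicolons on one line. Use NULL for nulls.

(422, Liam)

INNER JOIN keeps only pairs where the ON condition holds.
Matching on t1.agent_id = t2.agent_id AND t1.batch = t2.batch.
Matched pairs: 1.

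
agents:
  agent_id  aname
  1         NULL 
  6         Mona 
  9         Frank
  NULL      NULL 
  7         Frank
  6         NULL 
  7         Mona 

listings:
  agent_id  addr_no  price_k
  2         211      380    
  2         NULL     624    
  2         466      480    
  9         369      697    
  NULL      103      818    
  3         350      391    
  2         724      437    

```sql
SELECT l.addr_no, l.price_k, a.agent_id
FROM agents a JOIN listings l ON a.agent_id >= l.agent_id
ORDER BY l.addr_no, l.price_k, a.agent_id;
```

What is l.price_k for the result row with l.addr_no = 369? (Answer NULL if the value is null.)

697

INNER JOIN keeps only pairs where the ON condition holds.
Matching on a.agent_id >= l.agent_id. A NULL in a compared column never satisfies the condition.
- a (agent_id=1) has no partner → excluded.
- a (agent_id=6) pairs with 5 row(s) of l.
- a (agent_id=9) pairs with 6 row(s) of l.
- a (agent_id=NULL) has no partner → excluded.
- a (agent_id=7) pairs with 5 row(s) of l.
- a (agent_id=6) pairs with 5 row(s) of l.
- a (agent_id=7) pairs with 5 row(s) of l.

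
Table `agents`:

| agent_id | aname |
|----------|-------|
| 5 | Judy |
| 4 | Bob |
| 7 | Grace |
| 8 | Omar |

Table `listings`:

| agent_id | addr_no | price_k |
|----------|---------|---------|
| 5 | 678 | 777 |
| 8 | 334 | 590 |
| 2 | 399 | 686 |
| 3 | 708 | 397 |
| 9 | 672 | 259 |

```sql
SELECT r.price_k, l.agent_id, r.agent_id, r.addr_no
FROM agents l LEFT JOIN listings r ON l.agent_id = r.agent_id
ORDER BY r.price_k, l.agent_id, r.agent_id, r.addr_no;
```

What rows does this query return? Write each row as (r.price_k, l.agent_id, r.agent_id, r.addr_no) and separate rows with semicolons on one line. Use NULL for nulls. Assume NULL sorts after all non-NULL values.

LEFT JOIN keeps every row from `agents`; unmatched rows get NULL for `listings`'s columns.
Matching on l.agent_id = r.agent_id.
- l (agent_id=5) pairs with 1 row(s) of r.
- l (agent_id=4) has no partner → padded with NULL.
- l (agent_id=7) has no partner → padded with NULL.
- l (agent_id=8) pairs with 1 row(s) of r.
After projecting and ordering:
r.price_k | l.agent_id | r.agent_id | r.addr_no
590 | 8 | 8 | 334
777 | 5 | 5 | 678
NULL | 4 | NULL | NULL
NULL | 7 | NULL | NULL

(590, 8, 8, 334); (777, 5, 5, 678); (NULL, 4, NULL, NULL); (NULL, 7, NULL, NULL)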